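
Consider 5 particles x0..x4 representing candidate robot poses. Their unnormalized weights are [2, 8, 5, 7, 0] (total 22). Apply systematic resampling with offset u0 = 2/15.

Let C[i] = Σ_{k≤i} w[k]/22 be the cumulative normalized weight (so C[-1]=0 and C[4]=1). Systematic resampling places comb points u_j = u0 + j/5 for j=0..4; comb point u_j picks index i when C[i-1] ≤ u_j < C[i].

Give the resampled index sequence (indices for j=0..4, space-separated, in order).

C = [1/11, 5/11, 15/22, 1, 1]
j=0: u_0=2/15 ∈ [1/11, 5/11) → index 1
j=1: u_1=1/3 ∈ [1/11, 5/11) → index 1
j=2: u_2=8/15 ∈ [5/11, 15/22) → index 2
j=3: u_3=11/15 ∈ [15/22, 1) → index 3
j=4: u_4=14/15 ∈ [15/22, 1) → index 3

1 1 2 3 3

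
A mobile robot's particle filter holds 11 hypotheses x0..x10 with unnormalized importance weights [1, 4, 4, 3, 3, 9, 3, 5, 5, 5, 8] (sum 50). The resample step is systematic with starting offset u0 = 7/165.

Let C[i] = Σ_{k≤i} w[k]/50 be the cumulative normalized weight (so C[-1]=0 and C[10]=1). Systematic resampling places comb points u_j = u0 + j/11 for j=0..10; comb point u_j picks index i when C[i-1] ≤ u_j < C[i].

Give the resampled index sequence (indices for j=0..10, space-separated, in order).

C = [1/50, 1/10, 9/50, 6/25, 3/10, 12/25, 27/50, 16/25, 37/50, 21/25, 1]
j=0: u_0=7/165 ∈ [1/50, 1/10) → index 1
j=1: u_1=2/15 ∈ [1/10, 9/50) → index 2
j=2: u_2=37/165 ∈ [9/50, 6/25) → index 3
j=3: u_3=52/165 ∈ [3/10, 12/25) → index 5
j=4: u_4=67/165 ∈ [3/10, 12/25) → index 5
j=5: u_5=82/165 ∈ [12/25, 27/50) → index 6
j=6: u_6=97/165 ∈ [27/50, 16/25) → index 7
j=7: u_7=112/165 ∈ [16/25, 37/50) → index 8
j=8: u_8=127/165 ∈ [37/50, 21/25) → index 9
j=9: u_9=142/165 ∈ [21/25, 1) → index 10
j=10: u_10=157/165 ∈ [21/25, 1) → index 10

1 2 3 5 5 6 7 8 9 10 10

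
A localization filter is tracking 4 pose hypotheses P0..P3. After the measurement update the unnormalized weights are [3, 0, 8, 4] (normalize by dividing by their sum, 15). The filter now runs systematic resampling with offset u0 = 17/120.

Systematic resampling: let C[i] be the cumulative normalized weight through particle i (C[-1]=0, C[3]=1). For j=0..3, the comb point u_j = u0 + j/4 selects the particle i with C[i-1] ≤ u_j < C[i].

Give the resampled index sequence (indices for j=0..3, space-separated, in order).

C = [1/5, 1/5, 11/15, 1]
j=0: u_0=17/120 ∈ [0, 1/5) → index 0
j=1: u_1=47/120 ∈ [1/5, 11/15) → index 2
j=2: u_2=77/120 ∈ [1/5, 11/15) → index 2
j=3: u_3=107/120 ∈ [11/15, 1) → index 3

0 2 2 3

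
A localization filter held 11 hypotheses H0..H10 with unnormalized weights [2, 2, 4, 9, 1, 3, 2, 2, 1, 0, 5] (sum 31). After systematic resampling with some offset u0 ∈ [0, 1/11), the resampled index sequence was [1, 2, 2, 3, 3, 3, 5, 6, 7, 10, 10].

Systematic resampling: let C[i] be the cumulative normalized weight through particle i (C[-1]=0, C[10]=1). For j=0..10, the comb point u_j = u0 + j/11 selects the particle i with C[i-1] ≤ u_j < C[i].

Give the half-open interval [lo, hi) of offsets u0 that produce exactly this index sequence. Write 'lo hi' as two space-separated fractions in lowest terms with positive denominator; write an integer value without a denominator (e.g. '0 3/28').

2/31 26/341

C = [2/31, 4/31, 8/31, 17/31, 18/31, 21/31, 23/31, 25/31, 26/31, 26/31, 1]
j=0 picked index 1: u0 ∈ [2/31, 4/31)
j=1 picked index 2: u0 ∈ [13/341, 57/341)
j=2 picked index 2: u0 ∈ [-18/341, 26/341)
j=3 picked index 3: u0 ∈ [-5/341, 94/341)
j=4 picked index 3: u0 ∈ [-36/341, 63/341)
j=5 picked index 3: u0 ∈ [-67/341, 32/341)
j=6 picked index 5: u0 ∈ [12/341, 45/341)
j=7 picked index 6: u0 ∈ [14/341, 36/341)
j=8 picked index 7: u0 ∈ [5/341, 27/341)
j=9 picked index 10: u0 ∈ [7/341, 2/11)
j=10 picked index 10: u0 ∈ [-24/341, 1/11)
intersection: [2/31, 26/341)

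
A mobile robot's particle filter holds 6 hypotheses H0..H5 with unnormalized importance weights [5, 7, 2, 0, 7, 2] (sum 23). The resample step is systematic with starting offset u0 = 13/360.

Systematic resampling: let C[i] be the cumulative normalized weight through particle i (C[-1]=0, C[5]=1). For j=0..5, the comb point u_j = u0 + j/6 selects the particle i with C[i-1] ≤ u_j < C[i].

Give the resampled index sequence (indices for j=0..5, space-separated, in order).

0 0 1 2 4 4

C = [5/23, 12/23, 14/23, 14/23, 21/23, 1]
j=0: u_0=13/360 ∈ [0, 5/23) → index 0
j=1: u_1=73/360 ∈ [0, 5/23) → index 0
j=2: u_2=133/360 ∈ [5/23, 12/23) → index 1
j=3: u_3=193/360 ∈ [12/23, 14/23) → index 2
j=4: u_4=253/360 ∈ [14/23, 21/23) → index 4
j=5: u_5=313/360 ∈ [14/23, 21/23) → index 4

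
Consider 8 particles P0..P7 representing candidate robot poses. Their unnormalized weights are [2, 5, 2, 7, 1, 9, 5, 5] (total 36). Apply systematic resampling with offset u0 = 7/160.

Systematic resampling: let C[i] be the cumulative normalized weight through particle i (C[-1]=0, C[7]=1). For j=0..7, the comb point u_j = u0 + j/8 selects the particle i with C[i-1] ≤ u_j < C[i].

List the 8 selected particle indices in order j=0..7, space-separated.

C = [1/18, 7/36, 1/4, 4/9, 17/36, 13/18, 31/36, 1]
j=0: u_0=7/160 ∈ [0, 1/18) → index 0
j=1: u_1=27/160 ∈ [1/18, 7/36) → index 1
j=2: u_2=47/160 ∈ [1/4, 4/9) → index 3
j=3: u_3=67/160 ∈ [1/4, 4/9) → index 3
j=4: u_4=87/160 ∈ [17/36, 13/18) → index 5
j=5: u_5=107/160 ∈ [17/36, 13/18) → index 5
j=6: u_6=127/160 ∈ [13/18, 31/36) → index 6
j=7: u_7=147/160 ∈ [31/36, 1) → index 7

0 1 3 3 5 5 6 7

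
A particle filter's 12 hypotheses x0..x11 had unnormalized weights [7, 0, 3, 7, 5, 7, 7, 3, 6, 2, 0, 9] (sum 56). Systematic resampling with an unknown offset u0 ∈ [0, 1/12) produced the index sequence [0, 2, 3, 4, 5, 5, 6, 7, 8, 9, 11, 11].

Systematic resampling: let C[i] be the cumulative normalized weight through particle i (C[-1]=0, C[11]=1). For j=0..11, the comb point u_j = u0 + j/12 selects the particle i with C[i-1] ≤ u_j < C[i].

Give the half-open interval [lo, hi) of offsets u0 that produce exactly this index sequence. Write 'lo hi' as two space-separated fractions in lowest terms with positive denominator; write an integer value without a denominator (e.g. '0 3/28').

C = [1/8, 1/8, 5/28, 17/56, 11/28, 29/56, 9/14, 39/56, 45/56, 47/56, 47/56, 1]
j=0 picked index 0: u0 ∈ [0, 1/8)
j=1 picked index 2: u0 ∈ [1/24, 2/21)
j=2 picked index 3: u0 ∈ [1/84, 23/168)
j=3 picked index 4: u0 ∈ [3/56, 1/7)
j=4 picked index 5: u0 ∈ [5/84, 31/168)
j=5 picked index 5: u0 ∈ [-1/42, 17/168)
j=6 picked index 6: u0 ∈ [1/56, 1/7)
j=7 picked index 7: u0 ∈ [5/84, 19/168)
j=8 picked index 8: u0 ∈ [5/168, 23/168)
j=9 picked index 9: u0 ∈ [3/56, 5/56)
j=10 picked index 11: u0 ∈ [1/168, 1/6)
j=11 picked index 11: u0 ∈ [-13/168, 1/12)
intersection: [5/84, 1/12)

5/84 1/12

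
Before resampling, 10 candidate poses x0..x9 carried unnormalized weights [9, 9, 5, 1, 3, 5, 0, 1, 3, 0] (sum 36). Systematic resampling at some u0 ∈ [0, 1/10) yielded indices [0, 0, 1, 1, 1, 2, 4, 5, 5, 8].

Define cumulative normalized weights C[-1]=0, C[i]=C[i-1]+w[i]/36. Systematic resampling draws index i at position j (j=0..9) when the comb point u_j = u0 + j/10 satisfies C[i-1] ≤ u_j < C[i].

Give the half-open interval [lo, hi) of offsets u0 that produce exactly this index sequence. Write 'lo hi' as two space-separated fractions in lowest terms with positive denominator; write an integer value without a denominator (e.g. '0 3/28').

C = [1/4, 1/2, 23/36, 2/3, 3/4, 8/9, 8/9, 11/12, 1, 1]
j=0 picked index 0: u0 ∈ [0, 1/4)
j=1 picked index 0: u0 ∈ [-1/10, 3/20)
j=2 picked index 1: u0 ∈ [1/20, 3/10)
j=3 picked index 1: u0 ∈ [-1/20, 1/5)
j=4 picked index 1: u0 ∈ [-3/20, 1/10)
j=5 picked index 2: u0 ∈ [0, 5/36)
j=6 picked index 4: u0 ∈ [1/15, 3/20)
j=7 picked index 5: u0 ∈ [1/20, 17/90)
j=8 picked index 5: u0 ∈ [-1/20, 4/45)
j=9 picked index 8: u0 ∈ [1/60, 1/10)
intersection: [1/15, 4/45)

1/15 4/45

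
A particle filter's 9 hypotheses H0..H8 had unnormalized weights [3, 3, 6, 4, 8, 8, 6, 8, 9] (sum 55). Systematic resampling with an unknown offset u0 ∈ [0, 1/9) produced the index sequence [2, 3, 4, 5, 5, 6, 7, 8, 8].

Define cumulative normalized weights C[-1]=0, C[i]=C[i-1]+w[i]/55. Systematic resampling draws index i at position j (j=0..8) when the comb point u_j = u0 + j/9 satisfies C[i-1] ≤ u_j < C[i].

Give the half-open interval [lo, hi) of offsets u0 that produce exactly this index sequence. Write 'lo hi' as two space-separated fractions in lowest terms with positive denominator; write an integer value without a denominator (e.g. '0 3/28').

C = [3/55, 6/55, 12/55, 16/55, 24/55, 32/55, 38/55, 46/55, 1]
j=0 picked index 2: u0 ∈ [6/55, 12/55)
j=1 picked index 3: u0 ∈ [53/495, 89/495)
j=2 picked index 4: u0 ∈ [34/495, 106/495)
j=3 picked index 5: u0 ∈ [17/165, 41/165)
j=4 picked index 5: u0 ∈ [-4/495, 68/495)
j=5 picked index 6: u0 ∈ [13/495, 67/495)
j=6 picked index 7: u0 ∈ [4/165, 28/165)
j=7 picked index 8: u0 ∈ [29/495, 2/9)
j=8 picked index 8: u0 ∈ [-26/495, 1/9)
intersection: [6/55, 1/9)

6/55 1/9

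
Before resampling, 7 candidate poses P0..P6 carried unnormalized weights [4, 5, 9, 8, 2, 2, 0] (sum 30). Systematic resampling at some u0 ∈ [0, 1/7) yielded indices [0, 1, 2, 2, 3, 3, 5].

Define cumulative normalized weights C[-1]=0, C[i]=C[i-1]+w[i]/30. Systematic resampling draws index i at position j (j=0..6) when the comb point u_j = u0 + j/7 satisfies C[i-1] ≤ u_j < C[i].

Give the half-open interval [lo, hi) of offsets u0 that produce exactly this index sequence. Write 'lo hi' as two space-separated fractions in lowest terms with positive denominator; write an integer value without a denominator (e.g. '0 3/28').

C = [2/15, 3/10, 3/5, 13/15, 14/15, 1, 1]
j=0 picked index 0: u0 ∈ [0, 2/15)
j=1 picked index 1: u0 ∈ [-1/105, 11/70)
j=2 picked index 2: u0 ∈ [1/70, 11/35)
j=3 picked index 2: u0 ∈ [-9/70, 6/35)
j=4 picked index 3: u0 ∈ [1/35, 31/105)
j=5 picked index 3: u0 ∈ [-4/35, 16/105)
j=6 picked index 5: u0 ∈ [8/105, 1/7)
intersection: [8/105, 2/15)

8/105 2/15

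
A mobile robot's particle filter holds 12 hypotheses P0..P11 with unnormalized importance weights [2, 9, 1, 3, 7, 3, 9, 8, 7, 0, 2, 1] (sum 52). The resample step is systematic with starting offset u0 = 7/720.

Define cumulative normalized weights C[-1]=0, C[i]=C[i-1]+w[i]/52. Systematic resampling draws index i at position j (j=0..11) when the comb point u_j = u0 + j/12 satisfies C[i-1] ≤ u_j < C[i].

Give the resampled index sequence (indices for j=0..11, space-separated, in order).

C = [1/26, 11/52, 3/13, 15/52, 11/26, 25/52, 17/26, 21/26, 49/52, 49/52, 51/52, 1]
j=0: u_0=7/720 ∈ [0, 1/26) → index 0
j=1: u_1=67/720 ∈ [1/26, 11/52) → index 1
j=2: u_2=127/720 ∈ [1/26, 11/52) → index 1
j=3: u_3=187/720 ∈ [3/13, 15/52) → index 3
j=4: u_4=247/720 ∈ [15/52, 11/26) → index 4
j=5: u_5=307/720 ∈ [11/26, 25/52) → index 5
j=6: u_6=367/720 ∈ [25/52, 17/26) → index 6
j=7: u_7=427/720 ∈ [25/52, 17/26) → index 6
j=8: u_8=487/720 ∈ [17/26, 21/26) → index 7
j=9: u_9=547/720 ∈ [17/26, 21/26) → index 7
j=10: u_10=607/720 ∈ [21/26, 49/52) → index 8
j=11: u_11=667/720 ∈ [21/26, 49/52) → index 8

0 1 1 3 4 5 6 6 7 7 8 8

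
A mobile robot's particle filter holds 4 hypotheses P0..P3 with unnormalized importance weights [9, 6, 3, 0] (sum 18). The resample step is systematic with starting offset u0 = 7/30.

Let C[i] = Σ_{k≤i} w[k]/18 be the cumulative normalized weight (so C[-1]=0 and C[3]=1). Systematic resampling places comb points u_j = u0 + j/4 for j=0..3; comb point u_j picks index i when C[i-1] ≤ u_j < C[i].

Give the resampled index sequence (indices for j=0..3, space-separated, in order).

0 0 1 2

C = [1/2, 5/6, 1, 1]
j=0: u_0=7/30 ∈ [0, 1/2) → index 0
j=1: u_1=29/60 ∈ [0, 1/2) → index 0
j=2: u_2=11/15 ∈ [1/2, 5/6) → index 1
j=3: u_3=59/60 ∈ [5/6, 1) → index 2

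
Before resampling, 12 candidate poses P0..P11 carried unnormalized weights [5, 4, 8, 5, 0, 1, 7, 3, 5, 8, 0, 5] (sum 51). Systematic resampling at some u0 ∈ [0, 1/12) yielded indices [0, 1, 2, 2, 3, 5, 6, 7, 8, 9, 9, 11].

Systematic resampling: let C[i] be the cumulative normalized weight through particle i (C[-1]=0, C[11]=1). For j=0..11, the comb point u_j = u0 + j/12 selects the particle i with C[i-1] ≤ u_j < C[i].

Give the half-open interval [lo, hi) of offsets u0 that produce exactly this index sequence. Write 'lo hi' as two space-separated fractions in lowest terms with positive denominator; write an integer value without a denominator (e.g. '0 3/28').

C = [5/51, 3/17, 1/3, 22/51, 22/51, 23/51, 10/17, 11/17, 38/51, 46/51, 46/51, 1]
j=0 picked index 0: u0 ∈ [0, 5/51)
j=1 picked index 1: u0 ∈ [1/68, 19/204)
j=2 picked index 2: u0 ∈ [1/102, 1/6)
j=3 picked index 2: u0 ∈ [-5/68, 1/12)
j=4 picked index 3: u0 ∈ [0, 5/51)
j=5 picked index 5: u0 ∈ [1/68, 7/204)
j=6 picked index 6: u0 ∈ [-5/102, 3/34)
j=7 picked index 7: u0 ∈ [1/204, 13/204)
j=8 picked index 8: u0 ∈ [-1/51, 4/51)
j=9 picked index 9: u0 ∈ [-1/204, 31/204)
j=10 picked index 9: u0 ∈ [-3/34, 7/102)
j=11 picked index 11: u0 ∈ [-1/68, 1/12)
intersection: [1/68, 7/204)

1/68 7/204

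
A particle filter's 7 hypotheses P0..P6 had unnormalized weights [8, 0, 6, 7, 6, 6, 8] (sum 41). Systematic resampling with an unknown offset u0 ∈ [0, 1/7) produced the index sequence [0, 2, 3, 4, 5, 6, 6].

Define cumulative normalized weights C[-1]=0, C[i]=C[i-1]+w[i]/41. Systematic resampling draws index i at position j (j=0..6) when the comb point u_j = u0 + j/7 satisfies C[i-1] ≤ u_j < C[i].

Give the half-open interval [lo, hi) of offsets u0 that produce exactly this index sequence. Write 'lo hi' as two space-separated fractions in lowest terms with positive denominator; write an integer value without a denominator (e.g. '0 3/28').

C = [8/41, 8/41, 14/41, 21/41, 27/41, 33/41, 1]
j=0 picked index 0: u0 ∈ [0, 8/41)
j=1 picked index 2: u0 ∈ [15/287, 57/287)
j=2 picked index 3: u0 ∈ [16/287, 65/287)
j=3 picked index 4: u0 ∈ [24/287, 66/287)
j=4 picked index 5: u0 ∈ [25/287, 67/287)
j=5 picked index 6: u0 ∈ [26/287, 2/7)
j=6 picked index 6: u0 ∈ [-15/287, 1/7)
intersection: [26/287, 1/7)

26/287 1/7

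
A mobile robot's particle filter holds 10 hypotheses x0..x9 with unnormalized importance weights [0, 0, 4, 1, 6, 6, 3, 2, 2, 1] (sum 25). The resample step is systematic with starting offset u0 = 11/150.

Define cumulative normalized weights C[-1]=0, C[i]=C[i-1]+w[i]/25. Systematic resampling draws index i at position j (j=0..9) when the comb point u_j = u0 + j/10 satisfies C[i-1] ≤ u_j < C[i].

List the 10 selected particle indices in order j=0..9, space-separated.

C = [0, 0, 4/25, 1/5, 11/25, 17/25, 4/5, 22/25, 24/25, 1]
j=0: u_0=11/150 ∈ [0, 4/25) → index 2
j=1: u_1=13/75 ∈ [4/25, 1/5) → index 3
j=2: u_2=41/150 ∈ [1/5, 11/25) → index 4
j=3: u_3=28/75 ∈ [1/5, 11/25) → index 4
j=4: u_4=71/150 ∈ [11/25, 17/25) → index 5
j=5: u_5=43/75 ∈ [11/25, 17/25) → index 5
j=6: u_6=101/150 ∈ [11/25, 17/25) → index 5
j=7: u_7=58/75 ∈ [17/25, 4/5) → index 6
j=8: u_8=131/150 ∈ [4/5, 22/25) → index 7
j=9: u_9=73/75 ∈ [24/25, 1) → index 9

2 3 4 4 5 5 5 6 7 9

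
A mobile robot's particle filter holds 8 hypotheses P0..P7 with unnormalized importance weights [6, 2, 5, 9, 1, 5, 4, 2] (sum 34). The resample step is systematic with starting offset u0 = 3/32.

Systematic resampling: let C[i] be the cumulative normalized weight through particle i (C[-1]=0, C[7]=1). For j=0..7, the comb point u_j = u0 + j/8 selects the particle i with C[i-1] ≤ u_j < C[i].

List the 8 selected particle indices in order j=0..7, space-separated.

0 1 2 3 3 5 6 7

C = [3/17, 4/17, 13/34, 11/17, 23/34, 14/17, 16/17, 1]
j=0: u_0=3/32 ∈ [0, 3/17) → index 0
j=1: u_1=7/32 ∈ [3/17, 4/17) → index 1
j=2: u_2=11/32 ∈ [4/17, 13/34) → index 2
j=3: u_3=15/32 ∈ [13/34, 11/17) → index 3
j=4: u_4=19/32 ∈ [13/34, 11/17) → index 3
j=5: u_5=23/32 ∈ [23/34, 14/17) → index 5
j=6: u_6=27/32 ∈ [14/17, 16/17) → index 6
j=7: u_7=31/32 ∈ [16/17, 1) → index 7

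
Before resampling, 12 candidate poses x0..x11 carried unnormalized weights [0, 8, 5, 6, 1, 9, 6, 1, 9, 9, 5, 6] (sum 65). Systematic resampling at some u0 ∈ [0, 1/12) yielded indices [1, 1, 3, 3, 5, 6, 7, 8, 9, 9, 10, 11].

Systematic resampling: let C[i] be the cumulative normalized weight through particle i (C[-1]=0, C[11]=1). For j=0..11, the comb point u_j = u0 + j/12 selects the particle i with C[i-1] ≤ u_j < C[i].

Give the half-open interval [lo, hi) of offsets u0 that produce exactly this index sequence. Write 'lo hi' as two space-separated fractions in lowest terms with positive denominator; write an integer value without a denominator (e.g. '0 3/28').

1/26 31/780

C = [0, 8/65, 1/5, 19/65, 4/13, 29/65, 7/13, 36/65, 9/13, 54/65, 59/65, 1]
j=0 picked index 1: u0 ∈ [0, 8/65)
j=1 picked index 1: u0 ∈ [-1/12, 31/780)
j=2 picked index 3: u0 ∈ [1/30, 49/390)
j=3 picked index 3: u0 ∈ [-1/20, 11/260)
j=4 picked index 5: u0 ∈ [-1/39, 22/195)
j=5 picked index 6: u0 ∈ [23/780, 19/156)
j=6 picked index 7: u0 ∈ [1/26, 7/130)
j=7 picked index 8: u0 ∈ [-23/780, 17/156)
j=8 picked index 9: u0 ∈ [1/39, 32/195)
j=9 picked index 9: u0 ∈ [-3/52, 21/260)
j=10 picked index 10: u0 ∈ [-1/390, 29/390)
j=11 picked index 11: u0 ∈ [-7/780, 1/12)
intersection: [1/26, 31/780)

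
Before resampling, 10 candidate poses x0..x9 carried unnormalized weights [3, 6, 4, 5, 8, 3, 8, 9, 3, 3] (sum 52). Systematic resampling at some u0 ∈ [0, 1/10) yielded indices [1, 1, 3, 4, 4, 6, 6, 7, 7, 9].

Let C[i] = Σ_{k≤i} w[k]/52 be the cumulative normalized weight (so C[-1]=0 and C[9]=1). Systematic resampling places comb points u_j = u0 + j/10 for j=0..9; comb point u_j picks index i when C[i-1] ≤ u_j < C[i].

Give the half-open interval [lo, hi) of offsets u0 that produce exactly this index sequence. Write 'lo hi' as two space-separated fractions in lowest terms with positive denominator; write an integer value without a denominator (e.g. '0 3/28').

3/52 19/260

C = [3/52, 9/52, 1/4, 9/26, 1/2, 29/52, 37/52, 23/26, 49/52, 1]
j=0 picked index 1: u0 ∈ [3/52, 9/52)
j=1 picked index 1: u0 ∈ [-11/260, 19/260)
j=2 picked index 3: u0 ∈ [1/20, 19/130)
j=3 picked index 4: u0 ∈ [3/65, 1/5)
j=4 picked index 4: u0 ∈ [-7/130, 1/10)
j=5 picked index 6: u0 ∈ [3/52, 11/52)
j=6 picked index 6: u0 ∈ [-11/260, 29/260)
j=7 picked index 7: u0 ∈ [3/260, 12/65)
j=8 picked index 7: u0 ∈ [-23/260, 11/130)
j=9 picked index 9: u0 ∈ [11/260, 1/10)
intersection: [3/52, 19/260)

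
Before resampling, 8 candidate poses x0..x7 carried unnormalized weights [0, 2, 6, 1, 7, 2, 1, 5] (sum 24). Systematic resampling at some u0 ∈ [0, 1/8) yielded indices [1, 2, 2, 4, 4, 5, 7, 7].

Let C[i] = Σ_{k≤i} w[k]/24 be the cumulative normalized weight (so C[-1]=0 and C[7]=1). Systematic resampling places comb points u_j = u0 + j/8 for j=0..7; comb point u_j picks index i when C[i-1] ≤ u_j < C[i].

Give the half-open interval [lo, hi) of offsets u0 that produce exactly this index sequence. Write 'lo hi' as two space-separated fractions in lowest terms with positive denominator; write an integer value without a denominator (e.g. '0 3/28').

1/24 1/12

C = [0, 1/12, 1/3, 3/8, 2/3, 3/4, 19/24, 1]
j=0 picked index 1: u0 ∈ [0, 1/12)
j=1 picked index 2: u0 ∈ [-1/24, 5/24)
j=2 picked index 2: u0 ∈ [-1/6, 1/12)
j=3 picked index 4: u0 ∈ [0, 7/24)
j=4 picked index 4: u0 ∈ [-1/8, 1/6)
j=5 picked index 5: u0 ∈ [1/24, 1/8)
j=6 picked index 7: u0 ∈ [1/24, 1/4)
j=7 picked index 7: u0 ∈ [-1/12, 1/8)
intersection: [1/24, 1/12)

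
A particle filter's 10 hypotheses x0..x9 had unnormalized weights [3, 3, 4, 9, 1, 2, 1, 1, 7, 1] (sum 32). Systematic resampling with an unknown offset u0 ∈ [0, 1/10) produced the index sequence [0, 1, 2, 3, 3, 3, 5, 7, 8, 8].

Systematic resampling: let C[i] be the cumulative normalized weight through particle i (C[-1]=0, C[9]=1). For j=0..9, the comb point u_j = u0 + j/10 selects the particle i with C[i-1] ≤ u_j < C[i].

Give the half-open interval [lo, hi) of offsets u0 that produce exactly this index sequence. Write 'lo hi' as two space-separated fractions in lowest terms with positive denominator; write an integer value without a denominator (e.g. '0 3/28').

1/40 1/20

C = [3/32, 3/16, 5/16, 19/32, 5/8, 11/16, 23/32, 3/4, 31/32, 1]
j=0 picked index 0: u0 ∈ [0, 3/32)
j=1 picked index 1: u0 ∈ [-1/160, 7/80)
j=2 picked index 2: u0 ∈ [-1/80, 9/80)
j=3 picked index 3: u0 ∈ [1/80, 47/160)
j=4 picked index 3: u0 ∈ [-7/80, 31/160)
j=5 picked index 3: u0 ∈ [-3/16, 3/32)
j=6 picked index 5: u0 ∈ [1/40, 7/80)
j=7 picked index 7: u0 ∈ [3/160, 1/20)
j=8 picked index 8: u0 ∈ [-1/20, 27/160)
j=9 picked index 8: u0 ∈ [-3/20, 11/160)
intersection: [1/40, 1/20)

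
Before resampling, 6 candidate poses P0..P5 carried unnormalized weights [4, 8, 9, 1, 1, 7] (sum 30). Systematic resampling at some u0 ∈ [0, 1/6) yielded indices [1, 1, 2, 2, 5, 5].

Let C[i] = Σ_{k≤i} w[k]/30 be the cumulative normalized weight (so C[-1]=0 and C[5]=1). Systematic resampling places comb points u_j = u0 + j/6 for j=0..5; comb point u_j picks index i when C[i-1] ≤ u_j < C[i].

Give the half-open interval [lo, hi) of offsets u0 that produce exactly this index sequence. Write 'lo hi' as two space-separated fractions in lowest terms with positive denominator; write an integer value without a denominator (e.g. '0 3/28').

2/15 1/6

C = [2/15, 2/5, 7/10, 11/15, 23/30, 1]
j=0 picked index 1: u0 ∈ [2/15, 2/5)
j=1 picked index 1: u0 ∈ [-1/30, 7/30)
j=2 picked index 2: u0 ∈ [1/15, 11/30)
j=3 picked index 2: u0 ∈ [-1/10, 1/5)
j=4 picked index 5: u0 ∈ [1/10, 1/3)
j=5 picked index 5: u0 ∈ [-1/15, 1/6)
intersection: [2/15, 1/6)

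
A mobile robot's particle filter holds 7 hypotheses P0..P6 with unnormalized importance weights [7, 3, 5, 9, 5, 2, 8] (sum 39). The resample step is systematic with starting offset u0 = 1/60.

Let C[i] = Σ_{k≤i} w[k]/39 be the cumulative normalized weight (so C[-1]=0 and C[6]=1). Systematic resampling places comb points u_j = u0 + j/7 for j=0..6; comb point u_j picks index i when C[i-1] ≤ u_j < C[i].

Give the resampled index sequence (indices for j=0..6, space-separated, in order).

0 0 2 3 3 4 6

C = [7/39, 10/39, 5/13, 8/13, 29/39, 31/39, 1]
j=0: u_0=1/60 ∈ [0, 7/39) → index 0
j=1: u_1=67/420 ∈ [0, 7/39) → index 0
j=2: u_2=127/420 ∈ [10/39, 5/13) → index 2
j=3: u_3=187/420 ∈ [5/13, 8/13) → index 3
j=4: u_4=247/420 ∈ [5/13, 8/13) → index 3
j=5: u_5=307/420 ∈ [8/13, 29/39) → index 4
j=6: u_6=367/420 ∈ [31/39, 1) → index 6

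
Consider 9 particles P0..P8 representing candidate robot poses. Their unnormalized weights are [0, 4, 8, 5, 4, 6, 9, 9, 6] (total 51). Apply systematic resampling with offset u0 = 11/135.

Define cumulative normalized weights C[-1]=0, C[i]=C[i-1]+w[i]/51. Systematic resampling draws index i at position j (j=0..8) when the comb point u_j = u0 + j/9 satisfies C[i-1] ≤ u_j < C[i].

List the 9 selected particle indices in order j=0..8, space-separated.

2 2 3 5 5 6 7 7 8

C = [0, 4/51, 4/17, 1/3, 7/17, 9/17, 12/17, 15/17, 1]
j=0: u_0=11/135 ∈ [4/51, 4/17) → index 2
j=1: u_1=26/135 ∈ [4/51, 4/17) → index 2
j=2: u_2=41/135 ∈ [4/17, 1/3) → index 3
j=3: u_3=56/135 ∈ [7/17, 9/17) → index 5
j=4: u_4=71/135 ∈ [7/17, 9/17) → index 5
j=5: u_5=86/135 ∈ [9/17, 12/17) → index 6
j=6: u_6=101/135 ∈ [12/17, 15/17) → index 7
j=7: u_7=116/135 ∈ [12/17, 15/17) → index 7
j=8: u_8=131/135 ∈ [15/17, 1) → index 8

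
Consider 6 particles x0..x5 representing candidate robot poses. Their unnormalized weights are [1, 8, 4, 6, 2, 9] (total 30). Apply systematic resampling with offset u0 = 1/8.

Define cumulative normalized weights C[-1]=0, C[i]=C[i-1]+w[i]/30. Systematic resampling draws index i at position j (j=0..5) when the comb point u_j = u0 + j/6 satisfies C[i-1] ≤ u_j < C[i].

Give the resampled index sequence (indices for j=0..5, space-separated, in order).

C = [1/30, 3/10, 13/30, 19/30, 7/10, 1]
j=0: u_0=1/8 ∈ [1/30, 3/10) → index 1
j=1: u_1=7/24 ∈ [1/30, 3/10) → index 1
j=2: u_2=11/24 ∈ [13/30, 19/30) → index 3
j=3: u_3=5/8 ∈ [13/30, 19/30) → index 3
j=4: u_4=19/24 ∈ [7/10, 1) → index 5
j=5: u_5=23/24 ∈ [7/10, 1) → index 5

1 1 3 3 5 5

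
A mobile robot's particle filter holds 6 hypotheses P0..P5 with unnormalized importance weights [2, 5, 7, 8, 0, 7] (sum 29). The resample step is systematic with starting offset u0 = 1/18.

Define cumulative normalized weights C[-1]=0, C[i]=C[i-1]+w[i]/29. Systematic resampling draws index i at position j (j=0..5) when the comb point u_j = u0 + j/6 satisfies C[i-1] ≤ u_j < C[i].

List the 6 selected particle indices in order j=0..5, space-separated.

C = [2/29, 7/29, 14/29, 22/29, 22/29, 1]
j=0: u_0=1/18 ∈ [0, 2/29) → index 0
j=1: u_1=2/9 ∈ [2/29, 7/29) → index 1
j=2: u_2=7/18 ∈ [7/29, 14/29) → index 2
j=3: u_3=5/9 ∈ [14/29, 22/29) → index 3
j=4: u_4=13/18 ∈ [14/29, 22/29) → index 3
j=5: u_5=8/9 ∈ [22/29, 1) → index 5

0 1 2 3 3 5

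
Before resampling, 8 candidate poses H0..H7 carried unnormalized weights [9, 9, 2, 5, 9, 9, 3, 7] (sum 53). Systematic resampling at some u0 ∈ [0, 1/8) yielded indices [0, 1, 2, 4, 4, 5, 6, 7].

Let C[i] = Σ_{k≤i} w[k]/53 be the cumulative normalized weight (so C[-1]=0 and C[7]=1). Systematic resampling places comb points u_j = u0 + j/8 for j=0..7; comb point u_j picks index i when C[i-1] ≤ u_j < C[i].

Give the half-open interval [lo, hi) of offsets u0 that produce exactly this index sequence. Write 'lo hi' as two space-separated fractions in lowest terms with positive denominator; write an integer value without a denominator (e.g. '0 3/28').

41/424 25/212

C = [9/53, 18/53, 20/53, 25/53, 34/53, 43/53, 46/53, 1]
j=0 picked index 0: u0 ∈ [0, 9/53)
j=1 picked index 1: u0 ∈ [19/424, 91/424)
j=2 picked index 2: u0 ∈ [19/212, 27/212)
j=3 picked index 4: u0 ∈ [41/424, 113/424)
j=4 picked index 4: u0 ∈ [-3/106, 15/106)
j=5 picked index 5: u0 ∈ [7/424, 79/424)
j=6 picked index 6: u0 ∈ [13/212, 25/212)
j=7 picked index 7: u0 ∈ [-3/424, 1/8)
intersection: [41/424, 25/212)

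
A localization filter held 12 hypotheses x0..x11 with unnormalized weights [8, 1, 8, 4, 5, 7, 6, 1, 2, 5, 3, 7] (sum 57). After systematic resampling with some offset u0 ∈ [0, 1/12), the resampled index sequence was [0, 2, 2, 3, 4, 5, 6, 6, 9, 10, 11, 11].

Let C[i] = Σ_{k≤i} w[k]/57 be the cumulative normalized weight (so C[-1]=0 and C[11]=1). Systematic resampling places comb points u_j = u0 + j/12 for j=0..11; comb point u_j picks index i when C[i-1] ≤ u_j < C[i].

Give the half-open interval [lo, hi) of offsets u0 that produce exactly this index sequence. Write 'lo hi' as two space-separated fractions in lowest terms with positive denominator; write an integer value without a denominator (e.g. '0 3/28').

3/38 1/12

C = [8/57, 3/19, 17/57, 7/19, 26/57, 11/19, 13/19, 40/57, 14/19, 47/57, 50/57, 1]
j=0 picked index 0: u0 ∈ [0, 8/57)
j=1 picked index 2: u0 ∈ [17/228, 49/228)
j=2 picked index 2: u0 ∈ [-1/114, 5/38)
j=3 picked index 3: u0 ∈ [11/228, 9/76)
j=4 picked index 4: u0 ∈ [2/57, 7/57)
j=5 picked index 5: u0 ∈ [3/76, 37/228)
j=6 picked index 6: u0 ∈ [3/38, 7/38)
j=7 picked index 6: u0 ∈ [-1/228, 23/228)
j=8 picked index 9: u0 ∈ [4/57, 3/19)
j=9 picked index 10: u0 ∈ [17/228, 29/228)
j=10 picked index 11: u0 ∈ [5/114, 1/6)
j=11 picked index 11: u0 ∈ [-3/76, 1/12)
intersection: [3/38, 1/12)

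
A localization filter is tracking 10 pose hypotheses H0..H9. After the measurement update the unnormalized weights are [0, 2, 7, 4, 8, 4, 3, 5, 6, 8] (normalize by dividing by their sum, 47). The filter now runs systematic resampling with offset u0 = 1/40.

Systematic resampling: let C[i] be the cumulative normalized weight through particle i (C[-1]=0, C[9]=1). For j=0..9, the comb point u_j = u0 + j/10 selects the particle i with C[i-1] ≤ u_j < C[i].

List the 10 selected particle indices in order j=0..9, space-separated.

C = [0, 2/47, 9/47, 13/47, 21/47, 25/47, 28/47, 33/47, 39/47, 1]
j=0: u_0=1/40 ∈ [0, 2/47) → index 1
j=1: u_1=1/8 ∈ [2/47, 9/47) → index 2
j=2: u_2=9/40 ∈ [9/47, 13/47) → index 3
j=3: u_3=13/40 ∈ [13/47, 21/47) → index 4
j=4: u_4=17/40 ∈ [13/47, 21/47) → index 4
j=5: u_5=21/40 ∈ [21/47, 25/47) → index 5
j=6: u_6=5/8 ∈ [28/47, 33/47) → index 7
j=7: u_7=29/40 ∈ [33/47, 39/47) → index 8
j=8: u_8=33/40 ∈ [33/47, 39/47) → index 8
j=9: u_9=37/40 ∈ [39/47, 1) → index 9

1 2 3 4 4 5 7 8 8 9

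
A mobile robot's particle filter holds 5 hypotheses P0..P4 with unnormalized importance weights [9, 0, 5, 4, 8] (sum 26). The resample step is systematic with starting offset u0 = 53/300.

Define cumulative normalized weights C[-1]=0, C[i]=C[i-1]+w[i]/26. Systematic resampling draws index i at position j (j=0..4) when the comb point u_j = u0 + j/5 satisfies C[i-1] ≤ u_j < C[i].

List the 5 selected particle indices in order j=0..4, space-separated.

0 2 3 4 4

C = [9/26, 9/26, 7/13, 9/13, 1]
j=0: u_0=53/300 ∈ [0, 9/26) → index 0
j=1: u_1=113/300 ∈ [9/26, 7/13) → index 2
j=2: u_2=173/300 ∈ [7/13, 9/13) → index 3
j=3: u_3=233/300 ∈ [9/13, 1) → index 4
j=4: u_4=293/300 ∈ [9/13, 1) → index 4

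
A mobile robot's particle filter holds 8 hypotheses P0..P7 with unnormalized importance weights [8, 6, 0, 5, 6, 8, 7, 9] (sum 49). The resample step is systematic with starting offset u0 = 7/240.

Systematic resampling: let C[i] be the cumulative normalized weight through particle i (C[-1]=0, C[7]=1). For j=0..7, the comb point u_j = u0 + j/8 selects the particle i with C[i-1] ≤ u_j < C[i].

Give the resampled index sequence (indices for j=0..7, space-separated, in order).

C = [8/49, 2/7, 2/7, 19/49, 25/49, 33/49, 40/49, 1]
j=0: u_0=7/240 ∈ [0, 8/49) → index 0
j=1: u_1=37/240 ∈ [0, 8/49) → index 0
j=2: u_2=67/240 ∈ [8/49, 2/7) → index 1
j=3: u_3=97/240 ∈ [19/49, 25/49) → index 4
j=4: u_4=127/240 ∈ [25/49, 33/49) → index 5
j=5: u_5=157/240 ∈ [25/49, 33/49) → index 5
j=6: u_6=187/240 ∈ [33/49, 40/49) → index 6
j=7: u_7=217/240 ∈ [40/49, 1) → index 7

0 0 1 4 5 5 6 7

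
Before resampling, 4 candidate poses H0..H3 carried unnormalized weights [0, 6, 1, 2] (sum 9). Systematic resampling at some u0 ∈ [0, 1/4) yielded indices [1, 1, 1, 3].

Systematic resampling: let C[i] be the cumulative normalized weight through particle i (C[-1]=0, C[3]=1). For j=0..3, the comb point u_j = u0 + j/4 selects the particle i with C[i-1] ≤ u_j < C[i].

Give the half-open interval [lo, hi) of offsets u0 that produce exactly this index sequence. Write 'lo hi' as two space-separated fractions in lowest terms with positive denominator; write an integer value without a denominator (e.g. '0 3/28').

C = [0, 2/3, 7/9, 1]
j=0 picked index 1: u0 ∈ [0, 2/3)
j=1 picked index 1: u0 ∈ [-1/4, 5/12)
j=2 picked index 1: u0 ∈ [-1/2, 1/6)
j=3 picked index 3: u0 ∈ [1/36, 1/4)
intersection: [1/36, 1/6)

1/36 1/6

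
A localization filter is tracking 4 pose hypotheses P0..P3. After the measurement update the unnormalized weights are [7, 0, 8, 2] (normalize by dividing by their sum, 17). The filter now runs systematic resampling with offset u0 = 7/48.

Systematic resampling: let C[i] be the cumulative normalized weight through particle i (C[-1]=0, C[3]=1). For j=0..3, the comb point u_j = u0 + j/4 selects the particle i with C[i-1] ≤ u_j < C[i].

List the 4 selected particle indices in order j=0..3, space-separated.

C = [7/17, 7/17, 15/17, 1]
j=0: u_0=7/48 ∈ [0, 7/17) → index 0
j=1: u_1=19/48 ∈ [0, 7/17) → index 0
j=2: u_2=31/48 ∈ [7/17, 15/17) → index 2
j=3: u_3=43/48 ∈ [15/17, 1) → index 3

0 0 2 3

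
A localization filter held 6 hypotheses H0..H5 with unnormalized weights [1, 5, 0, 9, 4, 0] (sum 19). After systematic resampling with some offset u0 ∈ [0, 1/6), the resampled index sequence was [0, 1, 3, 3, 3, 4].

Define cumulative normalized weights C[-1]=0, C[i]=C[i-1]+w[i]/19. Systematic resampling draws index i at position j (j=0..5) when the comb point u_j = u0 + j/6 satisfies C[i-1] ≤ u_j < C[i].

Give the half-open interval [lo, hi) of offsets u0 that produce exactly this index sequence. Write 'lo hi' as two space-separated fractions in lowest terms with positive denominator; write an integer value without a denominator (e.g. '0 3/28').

0 1/19

C = [1/19, 6/19, 6/19, 15/19, 1, 1]
j=0 picked index 0: u0 ∈ [0, 1/19)
j=1 picked index 1: u0 ∈ [-13/114, 17/114)
j=2 picked index 3: u0 ∈ [-1/57, 26/57)
j=3 picked index 3: u0 ∈ [-7/38, 11/38)
j=4 picked index 3: u0 ∈ [-20/57, 7/57)
j=5 picked index 4: u0 ∈ [-5/114, 1/6)
intersection: [0, 1/19)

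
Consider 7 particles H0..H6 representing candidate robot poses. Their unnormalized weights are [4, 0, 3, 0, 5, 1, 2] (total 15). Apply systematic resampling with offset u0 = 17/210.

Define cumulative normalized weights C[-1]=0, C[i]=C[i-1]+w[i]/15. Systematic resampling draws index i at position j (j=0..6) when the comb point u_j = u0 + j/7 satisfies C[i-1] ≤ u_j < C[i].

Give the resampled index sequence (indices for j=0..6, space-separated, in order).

0 0 2 4 4 4 6

C = [4/15, 4/15, 7/15, 7/15, 4/5, 13/15, 1]
j=0: u_0=17/210 ∈ [0, 4/15) → index 0
j=1: u_1=47/210 ∈ [0, 4/15) → index 0
j=2: u_2=11/30 ∈ [4/15, 7/15) → index 2
j=3: u_3=107/210 ∈ [7/15, 4/5) → index 4
j=4: u_4=137/210 ∈ [7/15, 4/5) → index 4
j=5: u_5=167/210 ∈ [7/15, 4/5) → index 4
j=6: u_6=197/210 ∈ [13/15, 1) → index 6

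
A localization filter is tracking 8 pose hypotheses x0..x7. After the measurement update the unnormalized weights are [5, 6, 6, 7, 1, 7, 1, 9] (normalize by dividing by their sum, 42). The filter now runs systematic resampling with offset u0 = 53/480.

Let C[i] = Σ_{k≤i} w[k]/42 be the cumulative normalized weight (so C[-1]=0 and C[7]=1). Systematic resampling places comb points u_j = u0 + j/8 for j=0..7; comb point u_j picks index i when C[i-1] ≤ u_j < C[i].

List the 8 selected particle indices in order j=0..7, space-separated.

C = [5/42, 11/42, 17/42, 4/7, 25/42, 16/21, 11/14, 1]
j=0: u_0=53/480 ∈ [0, 5/42) → index 0
j=1: u_1=113/480 ∈ [5/42, 11/42) → index 1
j=2: u_2=173/480 ∈ [11/42, 17/42) → index 2
j=3: u_3=233/480 ∈ [17/42, 4/7) → index 3
j=4: u_4=293/480 ∈ [25/42, 16/21) → index 5
j=5: u_5=353/480 ∈ [25/42, 16/21) → index 5
j=6: u_6=413/480 ∈ [11/14, 1) → index 7
j=7: u_7=473/480 ∈ [11/14, 1) → index 7

0 1 2 3 5 5 7 7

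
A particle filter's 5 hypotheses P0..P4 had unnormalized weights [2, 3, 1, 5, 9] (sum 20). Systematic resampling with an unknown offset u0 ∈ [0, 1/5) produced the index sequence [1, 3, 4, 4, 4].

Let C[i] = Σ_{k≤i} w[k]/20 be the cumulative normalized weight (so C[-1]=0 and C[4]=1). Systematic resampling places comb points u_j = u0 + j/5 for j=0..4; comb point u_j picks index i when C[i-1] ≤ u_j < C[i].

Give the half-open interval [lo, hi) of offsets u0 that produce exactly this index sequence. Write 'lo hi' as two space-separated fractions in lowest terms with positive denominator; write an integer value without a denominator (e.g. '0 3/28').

3/20 1/5

C = [1/10, 1/4, 3/10, 11/20, 1]
j=0 picked index 1: u0 ∈ [1/10, 1/4)
j=1 picked index 3: u0 ∈ [1/10, 7/20)
j=2 picked index 4: u0 ∈ [3/20, 3/5)
j=3 picked index 4: u0 ∈ [-1/20, 2/5)
j=4 picked index 4: u0 ∈ [-1/4, 1/5)
intersection: [3/20, 1/5)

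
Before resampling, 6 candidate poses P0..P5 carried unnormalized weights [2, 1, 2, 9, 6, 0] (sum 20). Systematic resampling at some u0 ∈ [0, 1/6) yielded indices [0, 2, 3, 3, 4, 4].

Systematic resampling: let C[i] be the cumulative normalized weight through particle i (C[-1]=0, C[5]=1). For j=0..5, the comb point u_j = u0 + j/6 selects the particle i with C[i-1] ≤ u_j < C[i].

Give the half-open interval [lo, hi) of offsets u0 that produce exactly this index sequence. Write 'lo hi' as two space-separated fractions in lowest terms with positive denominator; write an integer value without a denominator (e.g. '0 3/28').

1/30 1/12

C = [1/10, 3/20, 1/4, 7/10, 1, 1]
j=0 picked index 0: u0 ∈ [0, 1/10)
j=1 picked index 2: u0 ∈ [-1/60, 1/12)
j=2 picked index 3: u0 ∈ [-1/12, 11/30)
j=3 picked index 3: u0 ∈ [-1/4, 1/5)
j=4 picked index 4: u0 ∈ [1/30, 1/3)
j=5 picked index 4: u0 ∈ [-2/15, 1/6)
intersection: [1/30, 1/12)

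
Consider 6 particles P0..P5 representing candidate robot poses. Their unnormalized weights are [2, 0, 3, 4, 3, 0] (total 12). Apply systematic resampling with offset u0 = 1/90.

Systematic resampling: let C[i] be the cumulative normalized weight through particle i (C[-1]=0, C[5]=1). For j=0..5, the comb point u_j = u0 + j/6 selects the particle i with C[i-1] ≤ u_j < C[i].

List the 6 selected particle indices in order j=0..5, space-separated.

0 2 2 3 3 4

C = [1/6, 1/6, 5/12, 3/4, 1, 1]
j=0: u_0=1/90 ∈ [0, 1/6) → index 0
j=1: u_1=8/45 ∈ [1/6, 5/12) → index 2
j=2: u_2=31/90 ∈ [1/6, 5/12) → index 2
j=3: u_3=23/45 ∈ [5/12, 3/4) → index 3
j=4: u_4=61/90 ∈ [5/12, 3/4) → index 3
j=5: u_5=38/45 ∈ [3/4, 1) → index 4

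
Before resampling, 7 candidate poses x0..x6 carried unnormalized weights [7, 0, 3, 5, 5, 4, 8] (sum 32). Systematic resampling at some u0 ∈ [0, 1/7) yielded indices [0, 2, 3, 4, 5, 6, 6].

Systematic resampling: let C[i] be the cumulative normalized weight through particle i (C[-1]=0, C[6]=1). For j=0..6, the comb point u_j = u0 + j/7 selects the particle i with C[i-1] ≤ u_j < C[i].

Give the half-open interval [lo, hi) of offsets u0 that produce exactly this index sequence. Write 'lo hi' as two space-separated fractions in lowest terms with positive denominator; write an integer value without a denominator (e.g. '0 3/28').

17/224 1/7

C = [7/32, 7/32, 5/16, 15/32, 5/8, 3/4, 1]
j=0 picked index 0: u0 ∈ [0, 7/32)
j=1 picked index 2: u0 ∈ [17/224, 19/112)
j=2 picked index 3: u0 ∈ [3/112, 41/224)
j=3 picked index 4: u0 ∈ [9/224, 11/56)
j=4 picked index 5: u0 ∈ [3/56, 5/28)
j=5 picked index 6: u0 ∈ [1/28, 2/7)
j=6 picked index 6: u0 ∈ [-3/28, 1/7)
intersection: [17/224, 1/7)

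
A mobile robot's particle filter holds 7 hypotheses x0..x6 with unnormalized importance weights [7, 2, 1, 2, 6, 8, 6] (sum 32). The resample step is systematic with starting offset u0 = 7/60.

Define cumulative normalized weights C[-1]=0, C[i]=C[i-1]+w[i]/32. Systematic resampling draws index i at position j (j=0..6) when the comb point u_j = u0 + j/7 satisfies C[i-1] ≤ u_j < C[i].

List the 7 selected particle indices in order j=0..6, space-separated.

0 1 4 4 5 6 6

C = [7/32, 9/32, 5/16, 3/8, 9/16, 13/16, 1]
j=0: u_0=7/60 ∈ [0, 7/32) → index 0
j=1: u_1=109/420 ∈ [7/32, 9/32) → index 1
j=2: u_2=169/420 ∈ [3/8, 9/16) → index 4
j=3: u_3=229/420 ∈ [3/8, 9/16) → index 4
j=4: u_4=289/420 ∈ [9/16, 13/16) → index 5
j=5: u_5=349/420 ∈ [13/16, 1) → index 6
j=6: u_6=409/420 ∈ [13/16, 1) → index 6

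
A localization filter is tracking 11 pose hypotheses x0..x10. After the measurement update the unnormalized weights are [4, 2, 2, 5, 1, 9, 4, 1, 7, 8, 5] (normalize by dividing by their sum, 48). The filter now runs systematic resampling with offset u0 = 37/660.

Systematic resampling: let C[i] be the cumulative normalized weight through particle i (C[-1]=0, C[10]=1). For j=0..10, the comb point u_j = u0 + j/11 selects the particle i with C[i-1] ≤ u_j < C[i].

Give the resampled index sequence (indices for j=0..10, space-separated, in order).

0 2 3 5 5 6 8 8 9 9 10

C = [1/12, 1/8, 1/6, 13/48, 7/24, 23/48, 9/16, 7/12, 35/48, 43/48, 1]
j=0: u_0=37/660 ∈ [0, 1/12) → index 0
j=1: u_1=97/660 ∈ [1/8, 1/6) → index 2
j=2: u_2=157/660 ∈ [1/6, 13/48) → index 3
j=3: u_3=217/660 ∈ [7/24, 23/48) → index 5
j=4: u_4=277/660 ∈ [7/24, 23/48) → index 5
j=5: u_5=337/660 ∈ [23/48, 9/16) → index 6
j=6: u_6=397/660 ∈ [7/12, 35/48) → index 8
j=7: u_7=457/660 ∈ [7/12, 35/48) → index 8
j=8: u_8=47/60 ∈ [35/48, 43/48) → index 9
j=9: u_9=577/660 ∈ [35/48, 43/48) → index 9
j=10: u_10=637/660 ∈ [43/48, 1) → index 10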